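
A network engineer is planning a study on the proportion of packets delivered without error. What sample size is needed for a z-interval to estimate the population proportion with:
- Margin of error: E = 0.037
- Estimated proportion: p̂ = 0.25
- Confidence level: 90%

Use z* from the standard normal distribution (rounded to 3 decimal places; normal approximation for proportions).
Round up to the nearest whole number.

Using z* for proportion z-interval (normal approximation).

For 90% confidence, z* = 1.645 (from standard normal table)

Sample size formula for proportion z-interval: n = z*²p̂(1-p̂)/E²

n = 1.645² × 0.25 × 0.75 / 0.037²
  = 2.706025 × 0.1875 / 0.001369
  = 370.6207

Round up to the nearest whole number: n = 371

371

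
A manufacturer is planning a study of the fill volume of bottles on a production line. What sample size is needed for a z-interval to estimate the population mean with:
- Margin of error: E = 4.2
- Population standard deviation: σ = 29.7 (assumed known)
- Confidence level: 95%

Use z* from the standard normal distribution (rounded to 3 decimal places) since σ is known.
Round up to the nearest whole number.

Using z* since population σ is known (z-interval formula).

For 95% confidence, z* = 1.96 (from standard normal table)

Sample size formula for z-interval: n = (z*σ/E)²

n = (1.96 × 29.7 / 4.2)²
  = (13.860000)²
  = 192.0996

Round up to the nearest whole number: n = 193

193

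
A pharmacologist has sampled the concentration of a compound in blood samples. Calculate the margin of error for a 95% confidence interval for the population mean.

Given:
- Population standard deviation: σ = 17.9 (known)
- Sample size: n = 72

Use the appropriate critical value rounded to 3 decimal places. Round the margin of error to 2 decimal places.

The population standard deviation σ is known, so use the z-interval margin of error formula.

For 95% confidence, z* = 1.96 (from standard normal table)

Margin of error formula for z-interval: E = z* × σ/√n

E = 1.96 × 17.9/√72
  = 1.96 × 2.109535
  = 4.1347

Rounded to 2 decimal places:

4.13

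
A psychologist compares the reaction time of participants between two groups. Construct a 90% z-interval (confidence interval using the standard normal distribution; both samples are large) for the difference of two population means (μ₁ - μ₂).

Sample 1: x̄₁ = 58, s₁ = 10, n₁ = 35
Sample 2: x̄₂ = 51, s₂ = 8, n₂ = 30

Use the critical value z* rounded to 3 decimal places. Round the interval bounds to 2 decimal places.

Both samples are large (n₁ = 35 ≥ 30, n₂ = 30 ≥ 30), so a z-interval for the difference of means applies.

Point estimate: x̄₁ - x̄₂ = 58 - 51 = 7

Standard error: SE = √(s₁²/n₁ + s₂²/n₂)
= √(10²/35 + 8²/30)
= √(2.857143 + 2.133333)
= 2.233937

For 90% confidence, z* = 1.645 (from standard normal table)
Margin of error: E = z* × SE = 1.645 × 2.233937 = 3.6748

Z-interval: (x̄₁ - x̄₂) ± E = 7 ± 3.6748 = (3.3252, 10.6748)

Rounded to 2 decimal places:

(3.33, 10.67)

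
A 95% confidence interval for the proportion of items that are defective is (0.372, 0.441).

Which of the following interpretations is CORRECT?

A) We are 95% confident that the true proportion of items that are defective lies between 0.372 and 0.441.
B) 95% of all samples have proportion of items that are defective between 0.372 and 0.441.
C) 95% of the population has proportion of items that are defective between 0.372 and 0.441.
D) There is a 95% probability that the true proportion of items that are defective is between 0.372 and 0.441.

A confidence interval represents our confidence in the procedure, not a probability statement about the parameter.

Key concept: If we repeated this sampling process many times and computed a 95% CI each time, about 95% of those intervals would contain the true population parameter.

For this specific interval (0.372, 0.441):
- Midpoint (point estimate): 0.4065
- Margin of error: 0.0345

The correct interpretation is the one stating confidence that the true parameter lies in the interval — option A.

A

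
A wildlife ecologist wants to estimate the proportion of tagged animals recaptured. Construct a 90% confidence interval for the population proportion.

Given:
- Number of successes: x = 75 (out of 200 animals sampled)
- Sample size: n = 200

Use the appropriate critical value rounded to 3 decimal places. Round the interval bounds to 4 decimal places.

Sample proportion: p̂ = 75/200 = 0.375000

Check conditions for normal approximation:
  np̂ = 75 ≥ 10 ✓
  n(1-p̂) = 125 ≥ 10 ✓

The sample is large enough, so use a z-interval (normal approximation) for the proportion.

For 90% confidence, z* = 1.645 (from standard normal table)

Standard error: SE = √(p̂(1-p̂)/n) = √(0.375000×0.625000/200) = 0.03423266

Margin of error: E = z* × SE = 1.645 × 0.03423266 = 0.056313

Z-interval: p̂ ± E = 0.375000 ± 0.056313 = (0.318687, 0.431313)

Rounded to 4 decimal places:

(0.3187, 0.4313)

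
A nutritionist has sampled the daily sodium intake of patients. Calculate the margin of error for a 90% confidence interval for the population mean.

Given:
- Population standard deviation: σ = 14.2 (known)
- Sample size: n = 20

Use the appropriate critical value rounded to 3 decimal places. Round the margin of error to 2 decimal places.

The population standard deviation σ is known, so use the z-interval margin of error formula.

For 90% confidence, z* = 1.645 (from standard normal table)

Margin of error formula for z-interval: E = z* × σ/√n

E = 1.645 × 14.2/√20
  = 1.645 × 3.175217
  = 5.2232

Rounded to 2 decimal places:

5.22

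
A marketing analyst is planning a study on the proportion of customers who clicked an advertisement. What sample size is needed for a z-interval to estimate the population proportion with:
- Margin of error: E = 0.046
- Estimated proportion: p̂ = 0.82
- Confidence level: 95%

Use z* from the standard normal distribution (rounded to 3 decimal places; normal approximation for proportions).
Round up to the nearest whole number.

Using z* for proportion z-interval (normal approximation).

For 95% confidence, z* = 1.96 (from standard normal table)

Sample size formula for proportion z-interval: n = z*²p̂(1-p̂)/E²

n = 1.96² × 0.82 × 0.18 / 0.046²
  = 3.8416 × 0.1476 / 0.002116
  = 267.9679

Round up to the nearest whole number: n = 268

268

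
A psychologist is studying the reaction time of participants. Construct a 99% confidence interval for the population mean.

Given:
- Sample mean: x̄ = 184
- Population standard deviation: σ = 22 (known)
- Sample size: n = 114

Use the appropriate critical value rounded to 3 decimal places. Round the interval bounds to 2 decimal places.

The population standard deviation σ is known, so use a z-interval (standard normal critical value).

For 99% confidence, z* = 2.576 (from standard normal table)

Standard error: SE = σ/√n = 22/√114 = 2.060489

Margin of error: E = z* × SE = 2.576 × 2.060489 = 5.3078

Z-interval: x̄ ± E = 184 ± 5.3078 = (178.6922, 189.3078)

Rounded to 2 decimal places:

(178.69, 189.31)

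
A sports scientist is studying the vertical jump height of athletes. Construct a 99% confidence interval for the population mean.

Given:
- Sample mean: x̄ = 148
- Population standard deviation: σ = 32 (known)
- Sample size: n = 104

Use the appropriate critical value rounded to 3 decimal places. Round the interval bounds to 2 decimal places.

The population standard deviation σ is known, so use a z-interval (standard normal critical value).

For 99% confidence, z* = 2.576 (from standard normal table)

Standard error: SE = σ/√n = 32/√104 = 3.137858

Margin of error: E = z* × SE = 2.576 × 3.137858 = 8.0831

Z-interval: x̄ ± E = 148 ± 8.0831 = (139.9169, 156.0831)

Rounded to 2 decimal places:

(139.92, 156.08)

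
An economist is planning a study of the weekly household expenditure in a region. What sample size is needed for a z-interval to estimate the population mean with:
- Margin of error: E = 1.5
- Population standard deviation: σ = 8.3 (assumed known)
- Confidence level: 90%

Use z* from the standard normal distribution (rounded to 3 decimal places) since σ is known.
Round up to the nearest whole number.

Using z* since population σ is known (z-interval formula).

For 90% confidence, z* = 1.645 (from standard normal table)

Sample size formula for z-interval: n = (z*σ/E)²

n = (1.645 × 8.3 / 1.5)²
  = (9.102333)²
  = 82.8525

Round up to the nearest whole number: n = 83

83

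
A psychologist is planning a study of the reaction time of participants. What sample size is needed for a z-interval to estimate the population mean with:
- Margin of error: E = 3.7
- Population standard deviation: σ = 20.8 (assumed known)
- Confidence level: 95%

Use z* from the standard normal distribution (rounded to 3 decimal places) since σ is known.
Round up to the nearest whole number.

Using z* since population σ is known (z-interval formula).

For 95% confidence, z* = 1.96 (from standard normal table)

Sample size formula for z-interval: n = (z*σ/E)²

n = (1.96 × 20.8 / 3.7)²
  = (11.018378)²
  = 121.4047

Round up to the nearest whole number: n = 122

122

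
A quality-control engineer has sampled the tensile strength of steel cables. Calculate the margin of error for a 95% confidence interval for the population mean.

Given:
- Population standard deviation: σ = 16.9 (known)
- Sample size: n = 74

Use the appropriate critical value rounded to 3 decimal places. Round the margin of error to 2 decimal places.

The population standard deviation σ is known, so use the z-interval margin of error formula.

For 95% confidence, z* = 1.96 (from standard normal table)

Margin of error formula for z-interval: E = z* × σ/√n

E = 1.96 × 16.9/√74
  = 1.96 × 1.964585
  = 3.8506

Rounded to 2 decimal places:

3.85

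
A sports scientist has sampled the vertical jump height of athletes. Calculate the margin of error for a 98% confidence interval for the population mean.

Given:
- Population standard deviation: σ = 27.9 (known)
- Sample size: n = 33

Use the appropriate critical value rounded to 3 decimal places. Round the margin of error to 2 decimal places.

The population standard deviation σ is known, so use the z-interval margin of error formula.

For 98% confidence, z* = 2.326 (from standard normal table)

Margin of error formula for z-interval: E = z* × σ/√n

E = 2.326 × 27.9/√33
  = 2.326 × 4.856767
  = 11.2968

Rounded to 2 decimal places:

11.30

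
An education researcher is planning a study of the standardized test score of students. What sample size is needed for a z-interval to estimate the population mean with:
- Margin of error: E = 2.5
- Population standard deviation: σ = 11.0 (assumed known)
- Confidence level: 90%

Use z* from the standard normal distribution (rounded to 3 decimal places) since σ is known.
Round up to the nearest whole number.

Using z* since population σ is known (z-interval formula).

For 90% confidence, z* = 1.645 (from standard normal table)

Sample size formula for z-interval: n = (z*σ/E)²

n = (1.645 × 11.0 / 2.5)²
  = (7.238000)²
  = 52.3886

Round up to the nearest whole number: n = 53

53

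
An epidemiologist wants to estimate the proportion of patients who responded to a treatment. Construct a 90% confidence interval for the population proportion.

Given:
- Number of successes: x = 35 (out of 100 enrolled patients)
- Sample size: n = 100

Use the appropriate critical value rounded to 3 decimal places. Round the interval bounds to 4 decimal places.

Sample proportion: p̂ = 35/100 = 0.350000

Check conditions for normal approximation:
  np̂ = 35 ≥ 10 ✓
  n(1-p̂) = 65 ≥ 10 ✓

The sample is large enough, so use a z-interval (normal approximation) for the proportion.

For 90% confidence, z* = 1.645 (from standard normal table)

Standard error: SE = √(p̂(1-p̂)/n) = √(0.350000×0.650000/100) = 0.04769696

Margin of error: E = z* × SE = 1.645 × 0.04769696 = 0.078461

Z-interval: p̂ ± E = 0.350000 ± 0.078461 = (0.271539, 0.428461)

Rounded to 4 decimal places:

(0.2715, 0.4285)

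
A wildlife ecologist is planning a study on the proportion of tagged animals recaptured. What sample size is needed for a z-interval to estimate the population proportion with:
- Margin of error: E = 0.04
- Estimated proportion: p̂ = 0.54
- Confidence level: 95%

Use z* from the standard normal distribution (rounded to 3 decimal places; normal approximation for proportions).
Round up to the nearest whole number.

Using z* for proportion z-interval (normal approximation).

For 95% confidence, z* = 1.96 (from standard normal table)

Sample size formula for proportion z-interval: n = z*²p̂(1-p̂)/E²

n = 1.96² × 0.54 × 0.46 / 0.04²
  = 3.8416 × 0.2484 / 0.0016
  = 596.4084

Round up to the nearest whole number: n = 597

597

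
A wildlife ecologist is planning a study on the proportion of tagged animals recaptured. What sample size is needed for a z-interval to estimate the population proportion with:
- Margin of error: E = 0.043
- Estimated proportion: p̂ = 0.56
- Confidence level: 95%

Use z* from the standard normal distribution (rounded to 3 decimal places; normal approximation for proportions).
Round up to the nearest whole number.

Using z* for proportion z-interval (normal approximation).

For 95% confidence, z* = 1.96 (from standard normal table)

Sample size formula for proportion z-interval: n = z*²p̂(1-p̂)/E²

n = 1.96² × 0.56 × 0.44 / 0.043²
  = 3.8416 × 0.2464 / 0.001849
  = 511.9363

Round up to the nearest whole number: n = 512

512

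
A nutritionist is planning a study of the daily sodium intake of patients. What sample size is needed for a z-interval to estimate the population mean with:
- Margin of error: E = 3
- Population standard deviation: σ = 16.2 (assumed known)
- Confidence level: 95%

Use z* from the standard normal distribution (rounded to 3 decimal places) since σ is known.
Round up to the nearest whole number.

Using z* since population σ is known (z-interval formula).

For 95% confidence, z* = 1.96 (from standard normal table)

Sample size formula for z-interval: n = (z*σ/E)²

n = (1.96 × 16.2 / 3)²
  = (10.584000)²
  = 112.0211

Round up to the nearest whole number: n = 113

113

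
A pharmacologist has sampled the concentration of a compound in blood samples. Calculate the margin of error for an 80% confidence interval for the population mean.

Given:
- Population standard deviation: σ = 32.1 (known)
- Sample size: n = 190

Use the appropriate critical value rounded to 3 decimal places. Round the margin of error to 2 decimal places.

The population standard deviation σ is known, so use the z-interval margin of error formula.

For 80% confidence, z* = 1.282 (from standard normal table)

Margin of error formula for z-interval: E = z* × σ/√n

E = 1.282 × 32.1/√190
  = 1.282 × 2.328779
  = 2.9855

Rounded to 2 decimal places:

2.99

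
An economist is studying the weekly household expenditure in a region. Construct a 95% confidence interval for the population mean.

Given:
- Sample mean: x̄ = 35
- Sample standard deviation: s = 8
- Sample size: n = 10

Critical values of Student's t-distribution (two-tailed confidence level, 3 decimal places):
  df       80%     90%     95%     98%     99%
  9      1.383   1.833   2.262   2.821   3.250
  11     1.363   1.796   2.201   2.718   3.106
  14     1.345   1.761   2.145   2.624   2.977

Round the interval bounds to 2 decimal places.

The population standard deviation σ is unknown (only the sample standard deviation s is given), so use a t-interval with df = n - 1 = 10 - 1 = 9.

For 95% confidence with df = 9, t* = 2.262 (from t-table)

Standard error: SE = s/√n = 8/√10 = 2.529822

Margin of error: E = t* × SE = 2.262 × 2.529822 = 5.7225

T-interval: x̄ ± E = 35 ± 5.7225 = (29.2775, 40.7225)

Rounded to 2 decimal places:

(29.28, 40.72)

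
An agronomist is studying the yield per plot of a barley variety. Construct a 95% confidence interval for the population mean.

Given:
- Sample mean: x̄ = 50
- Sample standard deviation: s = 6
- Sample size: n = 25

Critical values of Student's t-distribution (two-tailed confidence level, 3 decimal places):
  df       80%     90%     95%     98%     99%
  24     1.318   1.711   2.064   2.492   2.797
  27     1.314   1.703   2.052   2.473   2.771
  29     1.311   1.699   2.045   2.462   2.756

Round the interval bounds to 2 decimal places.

The population standard deviation σ is unknown (only the sample standard deviation s is given), so use a t-interval with df = n - 1 = 25 - 1 = 24.

For 95% confidence with df = 24, t* = 2.064 (from t-table)

Standard error: SE = s/√n = 6/√25 = 1.200000

Margin of error: E = t* × SE = 2.064 × 1.200000 = 2.4768

T-interval: x̄ ± E = 50 ± 2.4768 = (47.5232, 52.4768)

Rounded to 2 decimal places:

(47.52, 52.48)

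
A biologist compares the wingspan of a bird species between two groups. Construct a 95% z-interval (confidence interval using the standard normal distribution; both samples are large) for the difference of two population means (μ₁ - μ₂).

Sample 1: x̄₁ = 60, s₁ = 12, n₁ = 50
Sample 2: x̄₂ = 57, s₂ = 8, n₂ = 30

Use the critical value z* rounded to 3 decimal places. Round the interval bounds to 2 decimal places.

Both samples are large (n₁ = 50 ≥ 30, n₂ = 30 ≥ 30), so a z-interval for the difference of means applies.

Point estimate: x̄₁ - x̄₂ = 60 - 57 = 3

Standard error: SE = √(s₁²/n₁ + s₂²/n₂)
= √(12²/50 + 8²/30)
= √(2.880000 + 2.133333)
= 2.239047

For 95% confidence, z* = 1.96 (from standard normal table)
Margin of error: E = z* × SE = 1.96 × 2.239047 = 4.3885

Z-interval: (x̄₁ - x̄₂) ± E = 3 ± 4.3885 = (-1.3885, 7.3885)

Rounded to 2 decimal places:

(-1.39, 7.39)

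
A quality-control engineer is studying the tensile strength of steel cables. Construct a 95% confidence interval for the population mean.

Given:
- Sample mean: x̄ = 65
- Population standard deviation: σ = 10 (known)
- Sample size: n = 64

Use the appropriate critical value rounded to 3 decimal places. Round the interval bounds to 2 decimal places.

The population standard deviation σ is known, so use a z-interval (standard normal critical value).

For 95% confidence, z* = 1.96 (from standard normal table)

Standard error: SE = σ/√n = 10/√64 = 1.250000

Margin of error: E = z* × SE = 1.96 × 1.250000 = 2.4500

Z-interval: x̄ ± E = 65 ± 2.4500 = (62.5500, 67.4500)

Rounded to 2 decimal places:

(62.55, 67.45)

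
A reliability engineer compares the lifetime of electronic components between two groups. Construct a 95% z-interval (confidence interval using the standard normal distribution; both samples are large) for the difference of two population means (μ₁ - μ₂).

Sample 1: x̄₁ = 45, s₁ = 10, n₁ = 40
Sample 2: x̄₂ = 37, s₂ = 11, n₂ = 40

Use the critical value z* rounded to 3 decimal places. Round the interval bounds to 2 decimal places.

Both samples are large (n₁ = 40 ≥ 30, n₂ = 40 ≥ 30), so a z-interval for the difference of means applies.

Point estimate: x̄₁ - x̄₂ = 45 - 37 = 8

Standard error: SE = √(s₁²/n₁ + s₂²/n₂)
= √(10²/40 + 11²/40)
= √(2.500000 + 3.025000)
= 2.350532

For 95% confidence, z* = 1.96 (from standard normal table)
Margin of error: E = z* × SE = 1.96 × 2.350532 = 4.6070

Z-interval: (x̄₁ - x̄₂) ± E = 8 ± 4.6070 = (3.3930, 12.6070)

Rounded to 2 decimal places:

(3.39, 12.61)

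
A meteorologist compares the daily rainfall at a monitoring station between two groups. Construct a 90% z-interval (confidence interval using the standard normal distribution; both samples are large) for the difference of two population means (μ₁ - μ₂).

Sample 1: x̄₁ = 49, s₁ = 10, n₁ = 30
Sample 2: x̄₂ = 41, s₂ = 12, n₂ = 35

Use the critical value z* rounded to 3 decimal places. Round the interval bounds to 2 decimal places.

Both samples are large (n₁ = 30 ≥ 30, n₂ = 35 ≥ 30), so a z-interval for the difference of means applies.

Point estimate: x̄₁ - x̄₂ = 49 - 41 = 8

Standard error: SE = √(s₁²/n₁ + s₂²/n₂)
= √(10²/30 + 12²/35)
= √(3.333333 + 4.114286)
= 2.729033

For 90% confidence, z* = 1.645 (from standard normal table)
Margin of error: E = z* × SE = 1.645 × 2.729033 = 4.4893

Z-interval: (x̄₁ - x̄₂) ± E = 8 ± 4.4893 = (3.5107, 12.4893)

Rounded to 2 decimal places:

(3.51, 12.49)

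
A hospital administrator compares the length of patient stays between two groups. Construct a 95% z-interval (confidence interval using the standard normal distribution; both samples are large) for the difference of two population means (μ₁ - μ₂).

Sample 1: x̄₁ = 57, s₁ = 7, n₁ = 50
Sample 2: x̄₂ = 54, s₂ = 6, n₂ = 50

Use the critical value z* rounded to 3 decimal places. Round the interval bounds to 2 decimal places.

Both samples are large (n₁ = 50 ≥ 30, n₂ = 50 ≥ 30), so a z-interval for the difference of means applies.

Point estimate: x̄₁ - x̄₂ = 57 - 54 = 3

Standard error: SE = √(s₁²/n₁ + s₂²/n₂)
= √(7²/50 + 6²/50)
= √(0.980000 + 0.720000)
= 1.303840

For 95% confidence, z* = 1.96 (from standard normal table)
Margin of error: E = z* × SE = 1.96 × 1.303840 = 2.5555

Z-interval: (x̄₁ - x̄₂) ± E = 3 ± 2.5555 = (0.4445, 5.5555)

Rounded to 2 decimal places:

(0.44, 5.56)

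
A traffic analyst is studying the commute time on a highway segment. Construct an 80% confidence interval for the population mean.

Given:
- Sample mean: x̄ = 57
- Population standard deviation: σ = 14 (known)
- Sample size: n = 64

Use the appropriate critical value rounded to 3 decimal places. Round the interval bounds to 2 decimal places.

The population standard deviation σ is known, so use a z-interval (standard normal critical value).

For 80% confidence, z* = 1.282 (from standard normal table)

Standard error: SE = σ/√n = 14/√64 = 1.750000

Margin of error: E = z* × SE = 1.282 × 1.750000 = 2.2435

Z-interval: x̄ ± E = 57 ± 2.2435 = (54.7565, 59.2435)

Rounded to 2 decimal places:

(54.76, 59.24)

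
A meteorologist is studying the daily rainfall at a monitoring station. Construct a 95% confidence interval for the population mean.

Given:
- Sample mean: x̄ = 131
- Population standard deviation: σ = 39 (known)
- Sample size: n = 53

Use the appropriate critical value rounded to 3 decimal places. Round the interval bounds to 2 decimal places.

The population standard deviation σ is known, so use a z-interval (standard normal critical value).

For 95% confidence, z* = 1.96 (from standard normal table)

Standard error: SE = σ/√n = 39/√53 = 5.357062

Margin of error: E = z* × SE = 1.96 × 5.357062 = 10.4998

Z-interval: x̄ ± E = 131 ± 10.4998 = (120.5002, 141.4998)

Rounded to 2 decimal places:

(120.50, 141.50)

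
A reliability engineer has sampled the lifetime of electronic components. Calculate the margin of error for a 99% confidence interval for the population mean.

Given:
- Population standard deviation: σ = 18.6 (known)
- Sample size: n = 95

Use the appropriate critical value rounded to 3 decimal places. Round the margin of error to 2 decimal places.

The population standard deviation σ is known, so use the z-interval margin of error formula.

For 99% confidence, z* = 2.576 (from standard normal table)

Margin of error formula for z-interval: E = z* × σ/√n

E = 2.576 × 18.6/√95
  = 2.576 × 1.908320
  = 4.9158

Rounded to 2 decimal places:

4.92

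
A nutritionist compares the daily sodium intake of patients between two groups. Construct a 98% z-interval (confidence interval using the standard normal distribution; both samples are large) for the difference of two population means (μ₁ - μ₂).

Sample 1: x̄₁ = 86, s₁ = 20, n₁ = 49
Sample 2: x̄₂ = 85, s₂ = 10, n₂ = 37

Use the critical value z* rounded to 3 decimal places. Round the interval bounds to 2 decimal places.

Both samples are large (n₁ = 49 ≥ 30, n₂ = 37 ≥ 30), so a z-interval for the difference of means applies.

Point estimate: x̄₁ - x̄₂ = 86 - 85 = 1

Standard error: SE = √(s₁²/n₁ + s₂²/n₂)
= √(20²/49 + 10²/37)
= √(8.163265 + 2.702703)
= 3.296357

For 98% confidence, z* = 2.326 (from standard normal table)
Margin of error: E = z* × SE = 2.326 × 3.296357 = 7.6673

Z-interval: (x̄₁ - x̄₂) ± E = 1 ± 7.6673 = (-6.6673, 8.6673)

Rounded to 2 decimal places:

(-6.67, 8.67)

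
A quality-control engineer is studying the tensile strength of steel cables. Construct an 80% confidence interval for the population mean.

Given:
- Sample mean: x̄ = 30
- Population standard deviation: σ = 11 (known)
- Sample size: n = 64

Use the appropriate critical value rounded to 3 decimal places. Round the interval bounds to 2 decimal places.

The population standard deviation σ is known, so use a z-interval (standard normal critical value).

For 80% confidence, z* = 1.282 (from standard normal table)

Standard error: SE = σ/√n = 11/√64 = 1.375000

Margin of error: E = z* × SE = 1.282 × 1.375000 = 1.7628

Z-interval: x̄ ± E = 30 ± 1.7628 = (28.2372, 31.7628)

Rounded to 2 decimal places:

(28.24, 31.76)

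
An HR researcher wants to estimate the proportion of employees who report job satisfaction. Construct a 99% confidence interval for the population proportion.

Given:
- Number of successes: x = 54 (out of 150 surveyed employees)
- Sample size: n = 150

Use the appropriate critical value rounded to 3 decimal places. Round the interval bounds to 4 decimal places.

Sample proportion: p̂ = 54/150 = 0.360000

Check conditions for normal approximation:
  np̂ = 54 ≥ 10 ✓
  n(1-p̂) = 96 ≥ 10 ✓

The sample is large enough, so use a z-interval (normal approximation) for the proportion.

For 99% confidence, z* = 2.576 (from standard normal table)

Standard error: SE = √(p̂(1-p̂)/n) = √(0.360000×0.640000/150) = 0.03919184

Margin of error: E = z* × SE = 2.576 × 0.03919184 = 0.100958

Z-interval: p̂ ± E = 0.360000 ± 0.100958 = (0.259042, 0.460958)

Rounded to 4 decimal places:

(0.2590, 0.4610)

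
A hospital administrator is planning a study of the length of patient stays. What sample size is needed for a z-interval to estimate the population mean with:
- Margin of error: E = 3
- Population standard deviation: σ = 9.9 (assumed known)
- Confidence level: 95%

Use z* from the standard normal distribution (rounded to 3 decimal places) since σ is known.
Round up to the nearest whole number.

Using z* since population σ is known (z-interval formula).

For 95% confidence, z* = 1.96 (from standard normal table)

Sample size formula for z-interval: n = (z*σ/E)²

n = (1.96 × 9.9 / 3)²
  = (6.468000)²
  = 41.8350

Round up to the nearest whole number: n = 42

42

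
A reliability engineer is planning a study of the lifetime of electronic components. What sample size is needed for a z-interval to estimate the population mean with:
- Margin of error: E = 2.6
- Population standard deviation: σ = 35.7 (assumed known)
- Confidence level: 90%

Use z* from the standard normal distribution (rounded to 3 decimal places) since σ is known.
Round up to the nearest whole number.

Using z* since population σ is known (z-interval formula).

For 90% confidence, z* = 1.645 (from standard normal table)

Sample size formula for z-interval: n = (z*σ/E)²

n = (1.645 × 35.7 / 2.6)²
  = (22.587115)²
  = 510.1778

Round up to the nearest whole number: n = 511

511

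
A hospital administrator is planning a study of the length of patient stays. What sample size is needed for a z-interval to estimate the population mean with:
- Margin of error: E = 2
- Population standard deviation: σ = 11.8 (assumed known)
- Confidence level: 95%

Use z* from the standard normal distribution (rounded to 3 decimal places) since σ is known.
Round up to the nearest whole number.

Using z* since population σ is known (z-interval formula).

For 95% confidence, z* = 1.96 (from standard normal table)

Sample size formula for z-interval: n = (z*σ/E)²

n = (1.96 × 11.8 / 2)²
  = (11.564000)²
  = 133.7261

Round up to the nearest whole number: n = 134

134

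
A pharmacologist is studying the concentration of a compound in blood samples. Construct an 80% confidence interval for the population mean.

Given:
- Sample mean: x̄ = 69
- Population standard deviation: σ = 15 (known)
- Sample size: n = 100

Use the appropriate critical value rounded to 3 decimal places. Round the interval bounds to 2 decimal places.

The population standard deviation σ is known, so use a z-interval (standard normal critical value).

For 80% confidence, z* = 1.282 (from standard normal table)

Standard error: SE = σ/√n = 15/√100 = 1.500000

Margin of error: E = z* × SE = 1.282 × 1.500000 = 1.9230

Z-interval: x̄ ± E = 69 ± 1.9230 = (67.0770, 70.9230)

Rounded to 2 decimal places:

(67.08, 70.92)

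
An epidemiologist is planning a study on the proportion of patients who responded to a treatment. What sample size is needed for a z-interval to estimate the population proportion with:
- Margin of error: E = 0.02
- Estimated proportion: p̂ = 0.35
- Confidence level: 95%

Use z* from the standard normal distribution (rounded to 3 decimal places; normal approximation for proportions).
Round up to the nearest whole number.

Using z* for proportion z-interval (normal approximation).

For 95% confidence, z* = 1.96 (from standard normal table)

Sample size formula for proportion z-interval: n = z*²p̂(1-p̂)/E²

n = 1.96² × 0.35 × 0.65 / 0.02²
  = 3.8416 × 0.2275 / 0.0004
  = 2184.9100

Round up to the nearest whole number: n = 2185

2185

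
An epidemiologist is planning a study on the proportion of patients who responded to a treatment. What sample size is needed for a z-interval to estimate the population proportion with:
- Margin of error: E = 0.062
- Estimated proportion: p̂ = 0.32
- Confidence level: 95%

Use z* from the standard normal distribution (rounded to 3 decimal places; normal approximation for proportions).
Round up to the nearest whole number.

Using z* for proportion z-interval (normal approximation).

For 95% confidence, z* = 1.96 (from standard normal table)

Sample size formula for proportion z-interval: n = z*²p̂(1-p̂)/E²

n = 1.96² × 0.32 × 0.68 / 0.062²
  = 3.8416 × 0.2176 / 0.003844
  = 217.4641

Round up to the nearest whole number: n = 218

218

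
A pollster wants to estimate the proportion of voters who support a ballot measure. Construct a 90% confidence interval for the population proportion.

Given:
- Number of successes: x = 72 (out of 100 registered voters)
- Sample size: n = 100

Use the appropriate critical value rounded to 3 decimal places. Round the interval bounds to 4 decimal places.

Sample proportion: p̂ = 72/100 = 0.720000

Check conditions for normal approximation:
  np̂ = 72 ≥ 10 ✓
  n(1-p̂) = 28 ≥ 10 ✓

The sample is large enough, so use a z-interval (normal approximation) for the proportion.

For 90% confidence, z* = 1.645 (from standard normal table)

Standard error: SE = √(p̂(1-p̂)/n) = √(0.720000×0.280000/100) = 0.04489989

Margin of error: E = z* × SE = 1.645 × 0.04489989 = 0.073860

Z-interval: p̂ ± E = 0.720000 ± 0.073860 = (0.646140, 0.793860)

Rounded to 4 decimal places:

(0.6461, 0.7939)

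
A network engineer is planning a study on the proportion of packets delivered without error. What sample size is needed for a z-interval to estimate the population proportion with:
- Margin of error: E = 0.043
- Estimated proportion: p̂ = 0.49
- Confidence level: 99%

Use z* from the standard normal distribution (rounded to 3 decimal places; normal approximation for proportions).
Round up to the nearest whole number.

Using z* for proportion z-interval (normal approximation).

For 99% confidence, z* = 2.576 (from standard normal table)

Sample size formula for proportion z-interval: n = z*²p̂(1-p̂)/E²

n = 2.576² × 0.49 × 0.51 / 0.043²
  = 6.635776 × 0.2499 / 0.001849
  = 896.8526

Round up to the nearest whole number: n = 897

897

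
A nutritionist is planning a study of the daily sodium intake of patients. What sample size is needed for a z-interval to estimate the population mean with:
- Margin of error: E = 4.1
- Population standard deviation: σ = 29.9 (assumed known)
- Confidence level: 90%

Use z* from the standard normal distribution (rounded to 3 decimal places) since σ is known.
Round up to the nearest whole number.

Using z* since population σ is known (z-interval formula).

For 90% confidence, z* = 1.645 (from standard normal table)

Sample size formula for z-interval: n = (z*σ/E)²

n = (1.645 × 29.9 / 4.1)²
  = (11.996463)²
  = 143.9151

Round up to the nearest whole number: n = 144

144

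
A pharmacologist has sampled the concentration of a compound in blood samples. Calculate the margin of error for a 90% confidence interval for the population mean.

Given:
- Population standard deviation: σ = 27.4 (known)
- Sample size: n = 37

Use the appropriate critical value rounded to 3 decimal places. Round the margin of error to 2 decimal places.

The population standard deviation σ is known, so use the z-interval margin of error formula.

For 90% confidence, z* = 1.645 (from standard normal table)

Margin of error formula for z-interval: E = z* × σ/√n

E = 1.645 × 27.4/√37
  = 1.645 × 4.504532
  = 7.4100

Rounded to 2 decimal places:

7.41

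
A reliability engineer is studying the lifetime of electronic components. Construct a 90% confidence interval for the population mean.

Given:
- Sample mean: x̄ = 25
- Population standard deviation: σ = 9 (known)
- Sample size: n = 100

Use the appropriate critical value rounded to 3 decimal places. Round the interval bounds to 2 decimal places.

The population standard deviation σ is known, so use a z-interval (standard normal critical value).

For 90% confidence, z* = 1.645 (from standard normal table)

Standard error: SE = σ/√n = 9/√100 = 0.900000

Margin of error: E = z* × SE = 1.645 × 0.900000 = 1.4805

Z-interval: x̄ ± E = 25 ± 1.4805 = (23.5195, 26.4805)

Rounded to 2 decimal places:

(23.52, 26.48)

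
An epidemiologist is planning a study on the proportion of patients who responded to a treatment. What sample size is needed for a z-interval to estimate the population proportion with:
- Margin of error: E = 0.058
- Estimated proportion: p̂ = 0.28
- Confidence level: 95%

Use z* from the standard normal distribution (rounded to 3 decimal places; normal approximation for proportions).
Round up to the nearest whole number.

Using z* for proportion z-interval (normal approximation).

For 95% confidence, z* = 1.96 (from standard normal table)

Sample size formula for proportion z-interval: n = z*²p̂(1-p̂)/E²

n = 1.96² × 0.28 × 0.72 / 0.058²
  = 3.8416 × 0.2016 / 0.003364
  = 230.2219

Round up to the nearest whole number: n = 231

231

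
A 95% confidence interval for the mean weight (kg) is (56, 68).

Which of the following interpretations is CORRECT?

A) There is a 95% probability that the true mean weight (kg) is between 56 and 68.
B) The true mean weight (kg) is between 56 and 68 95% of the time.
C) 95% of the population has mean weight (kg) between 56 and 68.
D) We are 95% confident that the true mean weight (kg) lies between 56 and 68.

A confidence interval represents our confidence in the procedure, not a probability statement about the parameter.

Key concept: If we repeated this sampling process many times and computed a 95% CI each time, about 95% of those intervals would contain the true population parameter.

For this specific interval (56, 68):
- Midpoint (point estimate): 62
- Margin of error: 6

The correct interpretation is the one stating confidence that the true parameter lies in the interval — option D.

D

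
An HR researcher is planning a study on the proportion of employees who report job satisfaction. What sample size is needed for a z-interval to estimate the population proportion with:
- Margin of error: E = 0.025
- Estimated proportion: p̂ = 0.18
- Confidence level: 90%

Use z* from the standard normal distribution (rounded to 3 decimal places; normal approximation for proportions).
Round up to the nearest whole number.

Using z* for proportion z-interval (normal approximation).

For 90% confidence, z* = 1.645 (from standard normal table)

Sample size formula for proportion z-interval: n = z*²p̂(1-p̂)/E²

n = 1.645² × 0.18 × 0.82 / 0.025²
  = 2.706025 × 0.1476 / 0.000625
  = 639.0549

Round up to the nearest whole number: n = 640

640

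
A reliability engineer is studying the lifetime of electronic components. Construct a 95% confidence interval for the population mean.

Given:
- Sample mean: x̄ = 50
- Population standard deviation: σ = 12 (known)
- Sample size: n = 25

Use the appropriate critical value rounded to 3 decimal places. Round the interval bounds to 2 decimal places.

The population standard deviation σ is known, so use a z-interval (standard normal critical value).

For 95% confidence, z* = 1.96 (from standard normal table)

Standard error: SE = σ/√n = 12/√25 = 2.400000

Margin of error: E = z* × SE = 1.96 × 2.400000 = 4.7040

Z-interval: x̄ ± E = 50 ± 4.7040 = (45.2960, 54.7040)

Rounded to 2 decimal places:

(45.30, 54.70)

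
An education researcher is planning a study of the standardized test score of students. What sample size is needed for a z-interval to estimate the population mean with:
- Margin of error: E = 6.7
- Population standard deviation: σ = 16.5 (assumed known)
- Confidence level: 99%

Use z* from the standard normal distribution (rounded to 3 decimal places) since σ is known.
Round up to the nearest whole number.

Using z* since population σ is known (z-interval formula).

For 99% confidence, z* = 2.576 (from standard normal table)

Sample size formula for z-interval: n = (z*σ/E)²

n = (2.576 × 16.5 / 6.7)²
  = (6.343881)²
  = 40.2448

Round up to the nearest whole number: n = 41

41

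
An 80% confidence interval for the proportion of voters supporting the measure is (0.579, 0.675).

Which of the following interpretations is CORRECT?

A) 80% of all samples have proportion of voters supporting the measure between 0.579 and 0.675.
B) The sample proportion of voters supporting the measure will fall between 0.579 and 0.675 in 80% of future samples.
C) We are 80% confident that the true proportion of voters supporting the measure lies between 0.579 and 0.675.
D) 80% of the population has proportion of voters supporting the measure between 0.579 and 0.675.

A confidence interval represents our confidence in the procedure, not a probability statement about the parameter.

Key concept: If we repeated this sampling process many times and computed an 80% CI each time, about 80% of those intervals would contain the true population parameter.

For this specific interval (0.579, 0.675):
- Midpoint (point estimate): 0.627
- Margin of error: 0.048

The correct interpretation is the one stating confidence that the true parameter lies in the interval — option C.

C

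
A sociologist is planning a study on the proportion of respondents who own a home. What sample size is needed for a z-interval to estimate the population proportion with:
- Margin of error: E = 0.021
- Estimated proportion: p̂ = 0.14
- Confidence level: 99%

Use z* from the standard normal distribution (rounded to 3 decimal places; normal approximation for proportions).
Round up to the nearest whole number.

Using z* for proportion z-interval (normal approximation).

For 99% confidence, z* = 2.576 (from standard normal table)

Sample size formula for proportion z-interval: n = z*²p̂(1-p̂)/E²

n = 2.576² × 0.14 × 0.86 / 0.021²
  = 6.635776 × 0.1204 / 0.000441
  = 1811.6722

Round up to the nearest whole number: n = 1812

1812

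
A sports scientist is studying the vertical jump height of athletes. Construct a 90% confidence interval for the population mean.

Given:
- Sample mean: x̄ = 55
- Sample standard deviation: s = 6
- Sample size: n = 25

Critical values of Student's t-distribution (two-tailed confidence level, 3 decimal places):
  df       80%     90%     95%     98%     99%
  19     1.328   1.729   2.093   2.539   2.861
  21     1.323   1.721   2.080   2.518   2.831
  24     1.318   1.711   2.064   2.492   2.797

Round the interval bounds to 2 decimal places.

The population standard deviation σ is unknown (only the sample standard deviation s is given), so use a t-interval with df = n - 1 = 25 - 1 = 24.

For 90% confidence with df = 24, t* = 1.711 (from t-table)

Standard error: SE = s/√n = 6/√25 = 1.200000

Margin of error: E = t* × SE = 1.711 × 1.200000 = 2.0532

T-interval: x̄ ± E = 55 ± 2.0532 = (52.9468, 57.0532)

Rounded to 2 decimal places:

(52.95, 57.05)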